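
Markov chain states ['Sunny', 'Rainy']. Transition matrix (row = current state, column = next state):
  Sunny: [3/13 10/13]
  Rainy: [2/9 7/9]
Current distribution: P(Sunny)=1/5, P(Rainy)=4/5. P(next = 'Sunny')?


P(next=Sunny) = Σᵢ P(now=i)×P(i→Sunny)
= 1/5×3/13 + 4/5×2/9
= 3/65 + 8/45 = 131/585

P = 131/585 ≈ 0.2239


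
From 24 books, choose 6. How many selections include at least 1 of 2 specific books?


Complement: C(24,6) - C(22,6) = 134596 - 74613 = 59983

59983


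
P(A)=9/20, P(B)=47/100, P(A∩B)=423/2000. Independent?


P(A)×P(B) = 423/2000
P(A∩B) = 423/2000
Equal ✓ → Independent

Yes, independent


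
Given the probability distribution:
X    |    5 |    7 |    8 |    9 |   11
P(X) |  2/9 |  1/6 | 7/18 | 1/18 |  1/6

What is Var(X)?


E[X] = 139/18
E[X²] = 1139/18
Var(X) = E[X²] - (E[X])² = 1139/18 - 19321/324 = 1181/324

Var(X) = 1181/324 ≈ 3.6451


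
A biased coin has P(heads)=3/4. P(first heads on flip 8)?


Geometric: P(X=8) = (1-p)^(k-1)×p = (1/4)^7×3/4 = 3/65536

P(X=8) = 3/65536 ≈ 0.00%


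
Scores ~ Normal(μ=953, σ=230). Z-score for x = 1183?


z = (x - μ)/σ = (1183 - 953)/230 = 1.0

z = 1.0


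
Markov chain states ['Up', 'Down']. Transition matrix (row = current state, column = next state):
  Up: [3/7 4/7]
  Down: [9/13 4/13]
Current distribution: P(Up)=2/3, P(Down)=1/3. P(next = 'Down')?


P(next=Down) = Σᵢ P(now=i)×P(i→Down)
= 2/3×4/7 + 1/3×4/13
= 8/21 + 4/39 = 44/91

P = 44/91 ≈ 0.4835


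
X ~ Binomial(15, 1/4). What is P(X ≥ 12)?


P(X ≥ 12) = Σ P(X=i) for i=12..15
P(X=12) = 12285/1073741824
P(X=13) = 945/1073741824
P(X=14) = 45/1073741824
P(X=15) = 1/1073741824
Sum = 3319/268435456

P(X ≥ 12) = 3319/268435456 ≈ 0.00%


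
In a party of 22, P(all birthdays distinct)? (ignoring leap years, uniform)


P(all different) = Π(365-i)/365 for i=0..21
= (365/365)×(364/365)×...×(344/365)
= 0.524305

P ≈ 0.5243 ≈ 52.43%


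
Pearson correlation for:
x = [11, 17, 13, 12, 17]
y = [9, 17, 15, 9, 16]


n=5, Σx=70, Σy=66, Σxy=963, Σx²=1012, Σy²=932
r = (5×963 - 70×66)/√((5×1012 - 70²)(5×932 - 66²))
= 195/√(160×304) = 195/√48640 ≈ 195/220.5448 ≈ 0.8842

r ≈ 0.8842


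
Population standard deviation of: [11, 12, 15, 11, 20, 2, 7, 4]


Mean = 82/8 = 41/4
  (11-41/4)²=9/16
  (12-41/4)²=49/16
  (15-41/4)²=361/16
  (11-41/4)²=9/16
  (20-41/4)²=1521/16
  (2-41/4)²=1089/16
  (7-41/4)²=169/16
  (4-41/4)²=625/16
Σ(x-μ)² = 479/2
σ² = (479/2)/8 = 479/16

σ = √(479/16) ≈ 5.4715


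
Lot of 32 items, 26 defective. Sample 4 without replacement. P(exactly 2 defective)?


Hypergeometric: C(26,2)×C(6,2)/C(32,4)
= 325×15/35960 = 975/7192

P(X=2) = 975/7192 ≈ 13.56%


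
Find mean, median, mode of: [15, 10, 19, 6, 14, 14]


Sorted: [6, 10, 14, 14, 15, 19]
Mean = 78/6 = 13
Median = 14
Freq: {15: 1, 10: 1, 19: 1, 6: 1, 14: 2}
Mode: [14]

Mean=13, Median=14, Mode=14


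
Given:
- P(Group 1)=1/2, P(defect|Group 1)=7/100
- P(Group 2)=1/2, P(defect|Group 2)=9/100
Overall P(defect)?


P(B) = Σ P(B|Aᵢ)×P(Aᵢ)
  7/100×1/2 = 7/200
  9/100×1/2 = 9/200
Sum = 2/25

P(defect) = 2/25 ≈ 8.00%


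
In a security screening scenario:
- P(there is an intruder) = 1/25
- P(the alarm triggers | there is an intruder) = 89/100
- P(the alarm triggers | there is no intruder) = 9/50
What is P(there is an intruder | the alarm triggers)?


Using Bayes' theorem:
P(A|B) = P(B|A)·P(A) / P(B)

P(the alarm triggers) = 89/100 × 1/25 + 9/50 × 24/25
= 89/2500 + 108/625 = 521/2500

P(there is an intruder|the alarm triggers) = (89/2500) / (521/2500) = 89/521

P(there is an intruder|the alarm triggers) = 89/521 ≈ 17.08%


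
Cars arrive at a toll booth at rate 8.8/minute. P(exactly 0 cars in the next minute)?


Poisson(λ=8.8): P(X=0) = e^(-λ)×λ^k/k!
= e^(-8.8) × 8.8^0 / 0!
≈ 0.0001507330751 × 1 / 1 ≈ 0.000151

P(X=0) ≈ 0.000151 ≈ 0.02%


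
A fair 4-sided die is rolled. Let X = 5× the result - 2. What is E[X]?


E[die] = (1+4)/2 = 5/2
E[X] = 5×5/2 - 2 = 21/2

E[X] = 21/2


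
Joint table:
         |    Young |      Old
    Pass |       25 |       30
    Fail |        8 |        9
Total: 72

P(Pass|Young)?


P(Pass|Young) = 25/(25+8) = 25/33

P = 25/33 ≈ 75.76%


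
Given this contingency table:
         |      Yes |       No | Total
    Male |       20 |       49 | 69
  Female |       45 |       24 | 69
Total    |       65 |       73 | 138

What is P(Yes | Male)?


P(Yes | Male) = 20/(20+49) = 20/69

P(Yes|Male) = 20/69 ≈ 28.99%


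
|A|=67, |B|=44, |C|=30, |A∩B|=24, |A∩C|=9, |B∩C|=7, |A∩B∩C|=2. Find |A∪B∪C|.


|A∪B∪C| = 67+44+30-24-9-7+2 = 103

|A∪B∪C| = 103


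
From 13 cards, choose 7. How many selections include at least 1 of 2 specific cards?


Complement: C(13,7) - C(11,7) = 1716 - 330 = 1386

1386


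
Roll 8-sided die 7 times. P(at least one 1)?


P(no 1)^7 = (7/8)^7 = 823543/2097152
P(≥1) = 1 - 823543/2097152 = 1273609/2097152

P = 1273609/2097152 ≈ 60.73%


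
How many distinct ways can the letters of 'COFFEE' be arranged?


Letters: 6, freq: {'C': 1, 'O': 1, 'F': 2, 'E': 2}
6!/(1!×1!×2!×2!) = 720/4 = 180

180


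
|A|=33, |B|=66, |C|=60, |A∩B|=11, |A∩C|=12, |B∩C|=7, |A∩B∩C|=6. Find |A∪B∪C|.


|A∪B∪C| = 33+66+60-11-12-7+6 = 135

|A∪B∪C| = 135


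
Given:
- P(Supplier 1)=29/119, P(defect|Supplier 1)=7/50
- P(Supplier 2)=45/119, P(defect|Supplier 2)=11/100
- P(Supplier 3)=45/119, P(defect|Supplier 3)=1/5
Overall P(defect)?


P(B) = Σ P(B|Aᵢ)×P(Aᵢ)
  7/50×29/119 = 29/850
  11/100×45/119 = 99/2380
  1/5×45/119 = 9/119
Sum = 1801/11900

P(defect) = 1801/11900 ≈ 15.13%


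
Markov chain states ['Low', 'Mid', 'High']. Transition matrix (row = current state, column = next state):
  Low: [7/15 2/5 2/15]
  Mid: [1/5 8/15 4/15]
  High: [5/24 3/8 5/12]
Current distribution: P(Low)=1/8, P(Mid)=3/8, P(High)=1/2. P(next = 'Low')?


P(next=Low) = Σᵢ P(now=i)×P(i→Low)
= 1/8×7/15 + 3/8×1/5 + 1/2×5/24
= 7/120 + 3/40 + 5/48 = 19/80

P = 19/80 ≈ 0.2375


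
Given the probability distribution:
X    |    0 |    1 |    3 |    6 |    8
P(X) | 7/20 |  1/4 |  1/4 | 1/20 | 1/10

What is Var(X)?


E[X] = 21/10
E[X²] = 107/10
Var(X) = E[X²] - (E[X])² = 107/10 - 441/100 = 629/100

Var(X) = 629/100 ≈ 6.2900


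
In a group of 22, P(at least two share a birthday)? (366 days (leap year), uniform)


P(all different) = Π(366-i)/366 for i=0..21
= 0.525249
P(match) = 1 - 0.525249 = 0.474751

P ≈ 0.4748 ≈ 47.48%


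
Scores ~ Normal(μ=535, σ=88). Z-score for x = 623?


z = (x - μ)/σ = (623 - 535)/88 = 1.0

z = 1.0


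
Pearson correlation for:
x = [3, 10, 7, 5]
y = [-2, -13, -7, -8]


n=4, Σx=25, Σy=-30, Σxy=-225, Σx²=183, Σy²=286
r = (4×(-225) - 25×(-30))/√((4×183 - 25²)(4×286 - (-30)²))
= -150/√(107×244) = -150/√26108 ≈ -150/161.5797 ≈ -0.9283

r ≈ -0.9283


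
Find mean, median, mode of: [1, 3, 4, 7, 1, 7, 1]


Sorted: [1, 1, 1, 3, 4, 7, 7]
Mean = 24/7
Median = 3
Freq: {1: 3, 3: 1, 4: 1, 7: 2}
Mode: [1]

Mean=24/7, Median=3, Mode=1


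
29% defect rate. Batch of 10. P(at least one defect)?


P(all good) = (71/100)^10 = 3255243551009881201/100000000000000000000
P(≥1 defect) = 96744756448990118799/100000000000000000000

P = 96744756448990118799/100000000000000000000 ≈ 96.74%


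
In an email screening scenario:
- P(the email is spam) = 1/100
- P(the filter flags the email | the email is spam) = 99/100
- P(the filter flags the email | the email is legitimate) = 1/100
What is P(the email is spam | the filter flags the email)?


Using Bayes' theorem:
P(A|B) = P(B|A)·P(A) / P(B)

P(the filter flags the email) = 99/100 × 1/100 + 1/100 × 99/100
= 99/10000 + 99/10000 = 99/5000

P(the email is spam|the filter flags the email) = (99/10000) / (99/5000) = 1/2

P(the email is spam|the filter flags the email) = 1/2 ≈ 50.00%


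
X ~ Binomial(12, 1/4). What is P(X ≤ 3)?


P(X ≤ 3) = Σ P(X=i) for i=0..3
P(X=0) = 531441/16777216
P(X=1) = 531441/4194304
P(X=2) = 1948617/8388608
P(X=3) = 1082565/4194304
Sum = 10884699/16777216

P(X ≤ 3) = 10884699/16777216 ≈ 64.88%


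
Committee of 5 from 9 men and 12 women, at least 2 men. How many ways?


Count by #men:
  2M,3W: C(9,2)×C(12,3)=7920
  3M,2W: C(9,3)×C(12,2)=5544
  4M,1W: C(9,4)×C(12,1)=1512
  5M,0W: C(9,5)×C(12,0)=126
Total = 15102

15102


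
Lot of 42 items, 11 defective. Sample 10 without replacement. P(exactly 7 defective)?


Hypergeometric: C(11,7)×C(31,3)/C(42,10)
= 330×4495/1471442973 = 44950/44589181

P(X=7) = 44950/44589181 ≈ 0.10%


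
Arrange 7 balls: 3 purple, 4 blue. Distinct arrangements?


7!/(3!×4!) = 35

35


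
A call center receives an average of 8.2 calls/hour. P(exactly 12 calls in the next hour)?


Poisson(λ=8.2): P(X=12) = e^(-λ)×λ^k/k!
= e^(-8.2) × 8.2^12 / 12!
≈ 0.00027465357 × 92420056270.3 / 479001600 ≈ 0.052993

P(X=12) ≈ 0.052993 ≈ 5.30%


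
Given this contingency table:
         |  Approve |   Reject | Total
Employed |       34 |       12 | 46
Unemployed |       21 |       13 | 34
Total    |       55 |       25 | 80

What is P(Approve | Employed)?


P(Approve | Employed) = 34/(34+12) = 34/46 = 17/23

P(Approve|Employed) = 17/23 ≈ 73.91%


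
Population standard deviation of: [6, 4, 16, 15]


Mean = 41/4
  (6-41/4)²=289/16
  (4-41/4)²=625/16
  (16-41/4)²=529/16
  (15-41/4)²=361/16
Σ(x-μ)² = 451/4
σ² = (451/4)/4 = 451/16

σ = √(451/16) ≈ 5.3092


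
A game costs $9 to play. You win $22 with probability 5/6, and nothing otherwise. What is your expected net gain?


E[gain] = (22-9)×5/6 + (-9)×1/6
= 65/6 - 3/2 = 28/3

Expected net gain = $28/3 ≈ $9.33


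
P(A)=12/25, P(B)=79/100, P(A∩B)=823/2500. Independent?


P(A)×P(B) = 237/625
P(A∩B) = 823/2500
Not equal → NOT independent

No, not independent


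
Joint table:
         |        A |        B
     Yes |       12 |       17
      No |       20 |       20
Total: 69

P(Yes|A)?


P(Yes|A) = 12/(12+20) = 12/32 = 3/8

P = 3/8 ≈ 37.50%


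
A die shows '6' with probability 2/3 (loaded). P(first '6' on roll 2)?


Geometric: P(X=2) = (1-p)^(k-1)×p = (1/3)^1×2/3 = 2/9

P(X=2) = 2/9 ≈ 22.22%


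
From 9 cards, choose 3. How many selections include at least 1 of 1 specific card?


Complement: C(9,3) - C(8,3) = 84 - 56 = 28

28


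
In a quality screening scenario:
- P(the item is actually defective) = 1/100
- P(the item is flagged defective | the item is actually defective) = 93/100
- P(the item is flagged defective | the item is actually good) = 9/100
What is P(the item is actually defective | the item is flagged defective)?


Using Bayes' theorem:
P(A|B) = P(B|A)·P(A) / P(B)

P(the item is flagged defective) = 93/100 × 1/100 + 9/100 × 99/100
= 93/10000 + 891/10000 = 123/1250

P(the item is actually defective|the item is flagged defective) = (93/10000) / (123/1250) = 31/328

P(the item is actually defective|the item is flagged defective) = 31/328 ≈ 9.45%


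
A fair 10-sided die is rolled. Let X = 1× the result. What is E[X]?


E[die] = (1+10)/2 = 11/2
E[X] = 1 × 11/2 = 11/2

E[X] = 11/2


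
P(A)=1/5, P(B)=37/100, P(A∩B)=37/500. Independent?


P(A)×P(B) = 37/500
P(A∩B) = 37/500
Equal ✓ → Independent

Yes, independent


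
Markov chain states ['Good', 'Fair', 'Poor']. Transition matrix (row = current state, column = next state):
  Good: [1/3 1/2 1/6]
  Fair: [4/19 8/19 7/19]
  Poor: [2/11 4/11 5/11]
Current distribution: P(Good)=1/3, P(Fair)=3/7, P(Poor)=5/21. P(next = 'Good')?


P(next=Good) = Σᵢ P(now=i)×P(i→Good)
= 1/3×1/3 + 3/7×4/19 + 5/21×2/11
= 1/9 + 12/133 + 10/231 = 3221/13167

P = 3221/13167 ≈ 0.2446


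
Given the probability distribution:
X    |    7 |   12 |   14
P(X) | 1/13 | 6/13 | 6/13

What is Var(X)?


E[X] = 163/13
E[X²] = 2089/13
Var(X) = E[X²] - (E[X])² = 2089/13 - 26569/169 = 588/169

Var(X) = 588/169 ≈ 3.4793


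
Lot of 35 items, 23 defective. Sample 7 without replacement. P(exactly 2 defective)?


Hypergeometric: C(23,2)×C(12,5)/C(35,7)
= 253×792/6724520 = 2277/76415

P(X=2) = 2277/76415 ≈ 2.98%


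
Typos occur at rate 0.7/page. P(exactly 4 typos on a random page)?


Poisson(λ=0.7): P(X=4) = e^(-λ)×λ^k/k!
= e^(-0.7) × 0.7^4 / 4!
≈ 0.4965853038 × 0.2401 / 24 ≈ 0.004968

P(X=4) ≈ 0.004968 ≈ 0.50%


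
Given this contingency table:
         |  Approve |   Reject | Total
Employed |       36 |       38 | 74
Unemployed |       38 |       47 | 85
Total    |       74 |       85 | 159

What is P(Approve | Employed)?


P(Approve | Employed) = 36/(36+38) = 36/74 = 18/37

P(Approve|Employed) = 18/37 ≈ 48.65%


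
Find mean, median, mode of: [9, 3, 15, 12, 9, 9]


Sorted: [3, 9, 9, 9, 12, 15]
Mean = 57/6 = 19/2
Median = 9
Freq: {9: 3, 3: 1, 15: 1, 12: 1}
Mode: [9]

Mean=19/2, Median=9, Mode=9


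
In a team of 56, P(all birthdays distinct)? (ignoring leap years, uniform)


P(all different) = Π(365-i)/365 for i=0..55
= (365/365)×(364/365)×...×(310/365)
= 0.011668

P ≈ 0.0117 ≈ 1.17%


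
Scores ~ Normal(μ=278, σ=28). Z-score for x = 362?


z = (x - μ)/σ = (362 - 278)/28 = 3.0

z = 3.0


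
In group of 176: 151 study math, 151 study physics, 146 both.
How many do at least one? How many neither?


|A∪B| = 151+151-146 = 156
Neither = 176-156 = 20

At least one: 156; Neither: 20


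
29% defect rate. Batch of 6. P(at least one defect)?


P(all good) = (71/100)^6 = 128100283921/1000000000000
P(≥1 defect) = 871899716079/1000000000000

P = 871899716079/1000000000000 ≈ 87.19%


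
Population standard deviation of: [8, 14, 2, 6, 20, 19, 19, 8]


Mean = 96/8 = 12
  (8-12)²=16
  (14-12)²=4
  (2-12)²=100
  (6-12)²=36
  (20-12)²=64
  (19-12)²=49
  (19-12)²=49
  (8-12)²=16
Σ(x-μ)² = 334
σ² = 334/8 = 167/4

σ = √(167/4) ≈ 6.4614


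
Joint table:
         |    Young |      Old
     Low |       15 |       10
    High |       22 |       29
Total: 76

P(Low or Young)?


P(Low∨Young) = P(Low) + P(Young) - P(Low∧Young)
= (25 + 37 - 15)/76 = 47/76

P = 47/76 ≈ 61.84%


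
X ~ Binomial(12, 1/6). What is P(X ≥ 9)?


P(X ≥ 9) = Σ P(X=i) for i=9..12
P(X=9) = 6875/544195584
P(X=10) = 275/362797056
P(X=11) = 5/181398528
P(X=12) = 1/2176782336
Sum = 9737/725594112

P(X ≥ 9) = 9737/725594112 ≈ 0.00%


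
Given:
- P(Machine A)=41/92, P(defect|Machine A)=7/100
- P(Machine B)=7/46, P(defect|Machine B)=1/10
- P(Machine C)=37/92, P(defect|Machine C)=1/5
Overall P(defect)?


P(B) = Σ P(B|Aᵢ)×P(Aᵢ)
  7/100×41/92 = 287/9200
  1/10×7/46 = 7/460
  1/5×37/92 = 37/460
Sum = 1167/9200

P(defect) = 1167/9200 ≈ 12.68%


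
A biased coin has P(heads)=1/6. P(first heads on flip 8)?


Geometric: P(X=8) = (1-p)^(k-1)×p = (5/6)^7×1/6 = 78125/1679616

P(X=8) = 78125/1679616 ≈ 4.65%


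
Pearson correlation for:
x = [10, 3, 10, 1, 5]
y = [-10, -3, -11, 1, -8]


n=5, Σx=29, Σy=-31, Σxy=-258, Σx²=235, Σy²=295
r = (5×(-258) - 29×(-31))/√((5×235 - 29²)(5×295 - (-31)²))
= -391/√(334×514) = -391/√171676 ≈ -391/414.3380 ≈ -0.9437

r ≈ -0.9437


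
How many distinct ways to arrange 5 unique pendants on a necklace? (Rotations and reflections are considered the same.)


Free circular arrangements: rotations and reflections both identified.
(n-1)!/2 = 4!/2 = 24/2 = 12

12


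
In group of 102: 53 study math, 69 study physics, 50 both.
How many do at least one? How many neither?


|A∪B| = 53+69-50 = 72
Neither = 102-72 = 30

At least one: 72; Neither: 30


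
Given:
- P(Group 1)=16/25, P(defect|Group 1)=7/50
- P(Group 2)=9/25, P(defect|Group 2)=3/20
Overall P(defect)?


P(B) = Σ P(B|Aᵢ)×P(Aᵢ)
  7/50×16/25 = 56/625
  3/20×9/25 = 27/500
Sum = 359/2500

P(defect) = 359/2500 ≈ 14.36%


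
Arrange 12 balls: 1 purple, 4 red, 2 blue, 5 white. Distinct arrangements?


12!/(1!×4!×2!×5!) = 83160

83160


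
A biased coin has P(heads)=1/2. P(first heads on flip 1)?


Geometric: P(X=1) = (1-p)^(k-1)×p = (1/2)^0×1/2 = 1/2

P(X=1) = 1/2 ≈ 50.00%


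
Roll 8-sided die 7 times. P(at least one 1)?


P(no 1)^7 = (7/8)^7 = 823543/2097152
P(≥1) = 1 - 823543/2097152 = 1273609/2097152

P = 1273609/2097152 ≈ 60.73%


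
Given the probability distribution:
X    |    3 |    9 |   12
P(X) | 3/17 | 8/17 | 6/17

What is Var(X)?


E[X] = 9
E[X²] = 1539/17
Var(X) = E[X²] - (E[X])² = 1539/17 - 81 = 162/17

Var(X) = 162/17 ≈ 9.5294


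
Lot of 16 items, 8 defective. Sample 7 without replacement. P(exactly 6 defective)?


Hypergeometric: C(8,6)×C(8,1)/C(16,7)
= 28×8/11440 = 14/715

P(X=6) = 14/715 ≈ 1.96%


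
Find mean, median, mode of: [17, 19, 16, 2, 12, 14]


Sorted: [2, 12, 14, 16, 17, 19]
Mean = 80/6 = 40/3
Median = 15
Freq: {17: 1, 19: 1, 16: 1, 2: 1, 12: 1, 14: 1}
Mode: No mode

Mean=40/3, Median=15, Mode=No mode


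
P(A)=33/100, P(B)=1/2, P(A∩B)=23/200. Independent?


P(A)×P(B) = 33/200
P(A∩B) = 23/200
Not equal → NOT independent

No, not independent


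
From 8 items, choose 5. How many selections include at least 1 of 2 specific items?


Complement: C(8,5) - C(6,5) = 56 - 6 = 50

50


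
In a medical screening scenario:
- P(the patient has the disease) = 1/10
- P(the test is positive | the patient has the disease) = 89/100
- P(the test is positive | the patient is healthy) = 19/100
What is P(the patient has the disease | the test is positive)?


Using Bayes' theorem:
P(A|B) = P(B|A)·P(A) / P(B)

P(the test is positive) = 89/100 × 1/10 + 19/100 × 9/10
= 89/1000 + 171/1000 = 13/50

P(the patient has the disease|the test is positive) = (89/1000) / (13/50) = 89/260

P(the patient has the disease|the test is positive) = 89/260 ≈ 34.23%


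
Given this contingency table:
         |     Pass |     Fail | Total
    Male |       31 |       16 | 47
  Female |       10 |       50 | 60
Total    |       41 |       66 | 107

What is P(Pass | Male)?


P(Pass | Male) = 31/(31+16) = 31/47

P(Pass|Male) = 31/47 ≈ 65.96%


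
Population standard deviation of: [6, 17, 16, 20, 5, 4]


Mean = 68/6 = 34/3
  (6-34/3)²=256/9
  (17-34/3)²=289/9
  (16-34/3)²=196/9
  (20-34/3)²=676/9
  (5-34/3)²=361/9
  (4-34/3)²=484/9
Σ(x-μ)² = 754/3
σ² = (754/3)/6 = 377/9

σ = √(377/9) ≈ 6.4722


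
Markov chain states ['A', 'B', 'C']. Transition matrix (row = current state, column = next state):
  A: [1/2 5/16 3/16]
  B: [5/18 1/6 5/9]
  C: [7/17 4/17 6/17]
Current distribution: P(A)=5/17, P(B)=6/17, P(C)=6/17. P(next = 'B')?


P(next=B) = Σᵢ P(now=i)×P(i→B)
= 5/17×5/16 + 6/17×1/6 + 6/17×4/17
= 25/272 + 1/17 + 24/289 = 1081/4624

P = 1081/4624 ≈ 0.2338


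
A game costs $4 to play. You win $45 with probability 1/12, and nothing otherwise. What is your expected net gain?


E[gain] = (45-4)×1/12 + (-4)×11/12
= 41/12 - 11/3 = -1/4

Expected net gain = $-1/4 ≈ $-0.25


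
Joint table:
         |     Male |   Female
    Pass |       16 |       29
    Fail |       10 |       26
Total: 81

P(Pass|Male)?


P(Pass|Male) = 16/(16+10) = 16/26 = 8/13

P = 8/13 ≈ 61.54%


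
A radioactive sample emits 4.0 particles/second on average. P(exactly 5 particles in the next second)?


Poisson(λ=4.0): P(X=5) = e^(-λ)×λ^k/k!
= e^(-4.0) × 4.0^5 / 5!
≈ 0.01831563889 × 1024 / 120 ≈ 0.156293

P(X=5) ≈ 0.156293 ≈ 15.63%


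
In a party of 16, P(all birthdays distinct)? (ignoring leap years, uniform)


P(all different) = Π(365-i)/365 for i=0..15
= (365/365)×(364/365)×...×(350/365)
= 0.716396

P ≈ 0.7164 ≈ 71.64%


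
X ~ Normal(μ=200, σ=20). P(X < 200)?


z = (200-200)/20 = 0.0
P(Z < 0.0) = 0.5000

P(X < 200) ≈ 0.5000


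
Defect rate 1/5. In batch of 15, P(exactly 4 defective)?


Binomial: P(X=4) = C(15,4)×p^4×(1-p)^11
= 1365 × 1/625 × 4194304/48828125 = 1145044992/6103515625

P(X=4) = 1145044992/6103515625 ≈ 18.76%


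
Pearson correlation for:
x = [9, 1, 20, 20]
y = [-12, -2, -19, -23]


n=4, Σx=50, Σy=-56, Σxy=-950, Σx²=882, Σy²=1038
r = (4×(-950) - 50×(-56))/√((4×882 - 50²)(4×1038 - (-56)²))
= -1000/√(1028×1016) = -1000/√1044448 ≈ -1000/1021.9824 ≈ -0.9785

r ≈ -0.9785


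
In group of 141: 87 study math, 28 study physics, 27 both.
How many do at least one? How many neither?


|A∪B| = 87+28-27 = 88
Neither = 141-88 = 53

At least one: 88; Neither: 53


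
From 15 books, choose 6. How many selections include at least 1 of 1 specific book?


Complement: C(15,6) - C(14,6) = 5005 - 3003 = 2002

2002


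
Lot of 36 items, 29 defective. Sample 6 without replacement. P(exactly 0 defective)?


Hypergeometric: C(29,0)×C(7,6)/C(36,6)
= 1×7/1947792 = 1/278256

P(X=0) = 1/278256 ≈ 0.00%


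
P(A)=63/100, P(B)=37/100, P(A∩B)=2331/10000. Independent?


P(A)×P(B) = 2331/10000
P(A∩B) = 2331/10000
Equal ✓ → Independent

Yes, independent


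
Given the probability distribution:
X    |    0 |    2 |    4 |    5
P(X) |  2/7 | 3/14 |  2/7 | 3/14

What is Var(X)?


E[X] = 37/14
E[X²] = 151/14
Var(X) = E[X²] - (E[X])² = 151/14 - 1369/196 = 745/196

Var(X) = 745/196 ≈ 3.8010


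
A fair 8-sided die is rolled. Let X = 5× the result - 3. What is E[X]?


E[die] = (1+8)/2 = 9/2
E[X] = 5×9/2 - 3 = 39/2

E[X] = 39/2


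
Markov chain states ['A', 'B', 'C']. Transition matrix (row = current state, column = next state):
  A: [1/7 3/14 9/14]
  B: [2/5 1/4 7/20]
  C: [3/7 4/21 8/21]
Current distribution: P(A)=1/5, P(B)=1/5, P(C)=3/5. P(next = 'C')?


P(next=C) = Σᵢ P(now=i)×P(i→C)
= 1/5×9/14 + 1/5×7/20 + 3/5×8/21
= 9/70 + 7/100 + 8/35 = 299/700

P = 299/700 ≈ 0.4271


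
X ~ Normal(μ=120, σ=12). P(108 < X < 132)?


z₁=(108-120)/12=-1.0, z₂=(132-120)/12=1.0
P = Φ(1.0) - Φ(-1.0) = 0.841345 - 0.158655 = 0.682690 ≈ 0.6827

P(108 < X < 132) ≈ 0.6827


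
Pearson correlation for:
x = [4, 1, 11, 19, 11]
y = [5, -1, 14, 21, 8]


n=5, Σx=46, Σy=47, Σxy=660, Σx²=620, Σy²=727
r = (5×660 - 46×47)/√((5×620 - 46²)(5×727 - 47²))
= 1138/√(984×1426) = 1138/√1403184 ≈ 1138/1184.5607 ≈ 0.9607

r ≈ 0.9607


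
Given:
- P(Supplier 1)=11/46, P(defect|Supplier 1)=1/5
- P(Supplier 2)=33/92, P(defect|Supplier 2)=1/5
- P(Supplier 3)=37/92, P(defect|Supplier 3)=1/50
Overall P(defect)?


P(B) = Σ P(B|Aᵢ)×P(Aᵢ)
  1/5×11/46 = 11/230
  1/5×33/92 = 33/460
  1/50×37/92 = 37/4600
Sum = 587/4600

P(defect) = 587/4600 ≈ 12.76%


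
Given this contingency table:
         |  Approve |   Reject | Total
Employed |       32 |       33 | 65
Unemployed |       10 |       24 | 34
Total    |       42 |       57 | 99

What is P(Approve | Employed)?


P(Approve | Employed) = 32/(32+33) = 32/65

P(Approve|Employed) = 32/65 ≈ 49.23%


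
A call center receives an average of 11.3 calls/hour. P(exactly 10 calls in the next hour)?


Poisson(λ=11.3): P(X=10) = e^(-λ)×λ^k/k!
= e^(-11.3) × 11.3^10 / 10!
≈ 1.237292426e-05 × 33945673899.2 / 3628800 ≈ 0.115743

P(X=10) ≈ 0.115743 ≈ 11.57%


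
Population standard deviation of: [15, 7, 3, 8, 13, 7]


Mean = 53/6
  (15-53/6)²=1369/36
  (7-53/6)²=121/36
  (3-53/6)²=1225/36
  (8-53/6)²=25/36
  (13-53/6)²=625/36
  (7-53/6)²=121/36
Σ(x-μ)² = 581/6
σ² = (581/6)/6 = 581/36

σ = √(581/36) ≈ 4.0173


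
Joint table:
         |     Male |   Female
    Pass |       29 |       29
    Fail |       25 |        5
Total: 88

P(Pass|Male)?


P(Pass|Male) = 29/(29+25) = 29/54

P = 29/54 ≈ 53.70%


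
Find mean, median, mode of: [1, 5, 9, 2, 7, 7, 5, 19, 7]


Sorted: [1, 2, 5, 5, 7, 7, 7, 9, 19]
Mean = 62/9
Median = 7
Freq: {1: 1, 5: 2, 9: 1, 2: 1, 7: 3, 19: 1}
Mode: [7]

Mean=62/9, Median=7, Mode=7


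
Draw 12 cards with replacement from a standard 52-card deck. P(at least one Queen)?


P(not a Queen) = 48/52 = 12/13
P(none in 12 draws) = (12/13)^12 = 8916100448256/23298085122481
P(≥1 Queen) = 1 - 8916100448256/23298085122481 = 14381984674225/23298085122481

P = 14381984674225/23298085122481 ≈ 61.73%


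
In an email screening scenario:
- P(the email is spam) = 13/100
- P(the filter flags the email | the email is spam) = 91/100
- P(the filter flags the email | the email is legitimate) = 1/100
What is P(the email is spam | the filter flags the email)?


Using Bayes' theorem:
P(A|B) = P(B|A)·P(A) / P(B)

P(the filter flags the email) = 91/100 × 13/100 + 1/100 × 87/100
= 1183/10000 + 87/10000 = 127/1000

P(the email is spam|the filter flags the email) = (1183/10000) / (127/1000) = 1183/1270

P(the email is spam|the filter flags the email) = 1183/1270 ≈ 93.15%


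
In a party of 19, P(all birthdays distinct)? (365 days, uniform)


P(all different) = Π(365-i)/365 for i=0..18
= (365/365)×(364/365)×...×(347/365)
= 0.620881

P ≈ 0.6209 ≈ 62.09%


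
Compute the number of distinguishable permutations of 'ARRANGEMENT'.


Letters: 11, freq: {'A': 2, 'R': 2, 'N': 2, 'G': 1, 'E': 2, 'M': 1, 'T': 1}
11!/(2!×2!×2!×1!×2!×1!×1!) = 39916800/16 = 2494800

2494800


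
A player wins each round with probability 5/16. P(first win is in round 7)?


Geometric: P(X=7) = (1-p)^(k-1)×p = (11/16)^6×5/16 = 8857805/268435456

P(X=7) = 8857805/268435456 ≈ 3.30%


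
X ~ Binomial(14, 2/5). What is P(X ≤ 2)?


P(X ≤ 2) = Σ P(X=i) for i=0..2
P(X=0) = 4782969/6103515625
P(X=1) = 44641044/6103515625
P(X=2) = 193444524/6103515625
Sum = 242868537/6103515625

P(X ≤ 2) = 242868537/6103515625 ≈ 3.98%


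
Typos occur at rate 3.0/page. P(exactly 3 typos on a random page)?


Poisson(λ=3.0): P(X=3) = e^(-λ)×λ^k/k!
= e^(-3.0) × 3.0^3 / 3!
≈ 0.04978706837 × 27 / 6 ≈ 0.224042

P(X=3) ≈ 0.224042 ≈ 22.40%


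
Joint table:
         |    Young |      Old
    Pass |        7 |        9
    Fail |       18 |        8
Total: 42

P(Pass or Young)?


P(Pass∨Young) = P(Pass) + P(Young) - P(Pass∧Young)
= (16 + 25 - 7)/42 = 34/42 = 17/21

P = 17/21 ≈ 80.95%


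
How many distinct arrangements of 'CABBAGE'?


Letters: 7, freq: {'C': 1, 'A': 2, 'B': 2, 'G': 1, 'E': 1}
7!/(1!×2!×2!×1!×1!) = 5040/4 = 1260

1260


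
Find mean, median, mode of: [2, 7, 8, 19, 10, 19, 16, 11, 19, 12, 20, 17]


Sorted: [2, 7, 8, 10, 11, 12, 16, 17, 19, 19, 19, 20]
Mean = 160/12 = 40/3
Median = 14
Freq: {2: 1, 7: 1, 8: 1, 19: 3, 10: 1, 16: 1, 11: 1, 12: 1, 20: 1, 17: 1}
Mode: [19]

Mean=40/3, Median=14, Mode=19


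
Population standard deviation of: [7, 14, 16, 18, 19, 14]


Mean = 88/6 = 44/3
  (7-44/3)²=529/9
  (14-44/3)²=4/9
  (16-44/3)²=16/9
  (18-44/3)²=100/9
  (19-44/3)²=169/9
  (14-44/3)²=4/9
Σ(x-μ)² = 274/3
σ² = (274/3)/6 = 137/9

σ = √(137/9) ≈ 3.9016


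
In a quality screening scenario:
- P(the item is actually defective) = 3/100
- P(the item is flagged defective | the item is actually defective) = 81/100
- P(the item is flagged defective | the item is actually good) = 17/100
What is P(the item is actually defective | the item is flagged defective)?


Using Bayes' theorem:
P(A|B) = P(B|A)·P(A) / P(B)

P(the item is flagged defective) = 81/100 × 3/100 + 17/100 × 97/100
= 243/10000 + 1649/10000 = 473/2500

P(the item is actually defective|the item is flagged defective) = (243/10000) / (473/2500) = 243/1892

P(the item is actually defective|the item is flagged defective) = 243/1892 ≈ 12.84%


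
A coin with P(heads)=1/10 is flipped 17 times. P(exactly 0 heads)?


Binomial: P(X=0) = C(17,0)×p^0×(1-p)^17
= 1 × 1 × 16677181699666569/100000000000000000 = 16677181699666569/100000000000000000

P(X=0) = 16677181699666569/100000000000000000 ≈ 16.68%


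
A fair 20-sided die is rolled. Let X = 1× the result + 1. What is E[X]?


E[die] = (1+20)/2 = 21/2
E[X] = 1×21/2 + 1 = 23/2

E[X] = 23/2


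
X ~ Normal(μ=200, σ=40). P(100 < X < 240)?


z₁=(100-200)/40=-2.5, z₂=(240-200)/40=1.0
P = Φ(1.0) - Φ(-2.5) = 0.841345 - 0.006210 = 0.835135 ≈ 0.8351

P(100 < X < 240) ≈ 0.8351


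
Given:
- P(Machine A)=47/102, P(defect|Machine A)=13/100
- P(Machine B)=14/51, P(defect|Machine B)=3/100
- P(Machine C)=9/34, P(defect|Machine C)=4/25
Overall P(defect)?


P(B) = Σ P(B|Aᵢ)×P(Aᵢ)
  13/100×47/102 = 611/10200
  3/100×14/51 = 7/850
  4/25×9/34 = 18/425
Sum = 1127/10200

P(defect) = 1127/10200 ≈ 11.05%


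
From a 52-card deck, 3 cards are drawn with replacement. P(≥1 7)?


P(not a 7) = 48/52 = 12/13
P(none in 3 draws) = (12/13)^3 = 1728/2197
P(≥1 7) = 1 - 1728/2197 = 469/2197

P = 469/2197 ≈ 21.35%


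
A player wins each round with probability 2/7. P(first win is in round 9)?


Geometric: P(X=9) = (1-p)^(k-1)×p = (5/7)^8×2/7 = 781250/40353607

P(X=9) = 781250/40353607 ≈ 1.94%


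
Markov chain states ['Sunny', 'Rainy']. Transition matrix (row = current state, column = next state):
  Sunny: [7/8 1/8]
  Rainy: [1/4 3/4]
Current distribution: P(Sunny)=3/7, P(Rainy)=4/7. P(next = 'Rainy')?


P(next=Rainy) = Σᵢ P(now=i)×P(i→Rainy)
= 3/7×1/8 + 4/7×3/4
= 3/56 + 3/7 = 27/56

P = 27/56 ≈ 0.4821


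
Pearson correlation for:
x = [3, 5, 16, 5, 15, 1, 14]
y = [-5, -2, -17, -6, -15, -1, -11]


n=7, Σx=59, Σy=-57, Σxy=-707, Σx²=737, Σy²=701
r = (7×(-707) - 59×(-57))/√((7×737 - 59²)(7×701 - (-57)²))
= -1586/√(1678×1658) = -1586/√2782124 ≈ -1586/1667.9700 ≈ -0.9509

r ≈ -0.9509


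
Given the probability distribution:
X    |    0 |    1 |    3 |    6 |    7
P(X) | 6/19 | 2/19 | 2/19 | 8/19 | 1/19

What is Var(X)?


E[X] = 63/19
E[X²] = 357/19
Var(X) = E[X²] - (E[X])² = 357/19 - 3969/361 = 2814/361

Var(X) = 2814/361 ≈ 7.7950


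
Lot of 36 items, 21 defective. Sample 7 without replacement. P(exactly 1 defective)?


Hypergeometric: C(21,1)×C(15,6)/C(36,7)
= 21×5005/8347680 = 637/50592

P(X=1) = 637/50592 ≈ 1.26%


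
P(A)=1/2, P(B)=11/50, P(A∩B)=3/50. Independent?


P(A)×P(B) = 11/100
P(A∩B) = 3/50
Not equal → NOT independent

No, not independent


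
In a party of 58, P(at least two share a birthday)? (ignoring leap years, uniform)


P(all different) = Π(365-i)/365 for i=0..57
= 0.008335
P(match) = 1 - 0.008335 = 0.991665

P ≈ 0.9917 ≈ 99.17%


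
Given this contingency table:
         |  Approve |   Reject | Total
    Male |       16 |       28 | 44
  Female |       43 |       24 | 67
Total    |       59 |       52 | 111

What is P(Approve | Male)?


P(Approve | Male) = 16/(16+28) = 16/44 = 4/11

P(Approve|Male) = 4/11 ≈ 36.36%


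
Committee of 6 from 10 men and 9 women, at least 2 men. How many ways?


Count by #men:
  2M,4W: C(10,2)×C(9,4)=5670
  3M,3W: C(10,3)×C(9,3)=10080
  4M,2W: C(10,4)×C(9,2)=7560
  5M,1W: C(10,5)×C(9,1)=2268
  6M,0W: C(10,6)×C(9,0)=210
Total = 25788

25788


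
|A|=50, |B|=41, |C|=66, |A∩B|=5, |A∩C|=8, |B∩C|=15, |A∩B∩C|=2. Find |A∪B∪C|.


|A∪B∪C| = 50+41+66-5-8-15+2 = 131

|A∪B∪C| = 131


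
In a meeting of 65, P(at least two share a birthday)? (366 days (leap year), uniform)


P(all different) = Π(366-i)/366 for i=0..64
= 0.002358
P(match) = 1 - 0.002358 = 0.997642

P ≈ 0.9976 ≈ 99.76%


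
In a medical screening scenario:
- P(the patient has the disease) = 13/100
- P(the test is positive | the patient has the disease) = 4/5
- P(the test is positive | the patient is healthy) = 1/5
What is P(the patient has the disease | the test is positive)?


Using Bayes' theorem:
P(A|B) = P(B|A)·P(A) / P(B)

P(the test is positive) = 4/5 × 13/100 + 1/5 × 87/100
= 13/125 + 87/500 = 139/500

P(the patient has the disease|the test is positive) = (13/125) / (139/500) = 52/139

P(the patient has the disease|the test is positive) = 52/139 ≈ 37.41%


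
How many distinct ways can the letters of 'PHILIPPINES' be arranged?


Letters: 11, freq: {'P': 3, 'H': 1, 'I': 3, 'L': 1, 'N': 1, 'E': 1, 'S': 1}
11!/(3!×1!×3!×1!×1!×1!×1!) = 39916800/36 = 1108800

1108800


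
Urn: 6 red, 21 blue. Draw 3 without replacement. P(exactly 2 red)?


Hypergeometric: C(6,2)×C(21,1)/C(27,3)
= 15×21/2925 = 7/65

P(X=2) = 7/65 ≈ 10.77%


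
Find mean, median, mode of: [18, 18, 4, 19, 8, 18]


Sorted: [4, 8, 18, 18, 18, 19]
Mean = 85/6
Median = 18
Freq: {18: 3, 4: 1, 19: 1, 8: 1}
Mode: [18]

Mean=85/6, Median=18, Mode=18


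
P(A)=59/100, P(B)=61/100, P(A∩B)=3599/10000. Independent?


P(A)×P(B) = 3599/10000
P(A∩B) = 3599/10000
Equal ✓ → Independent

Yes, independent


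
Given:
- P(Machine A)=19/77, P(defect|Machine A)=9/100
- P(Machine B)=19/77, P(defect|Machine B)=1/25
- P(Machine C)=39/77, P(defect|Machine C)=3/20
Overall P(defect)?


P(B) = Σ P(B|Aᵢ)×P(Aᵢ)
  9/100×19/77 = 171/7700
  1/25×19/77 = 19/1925
  3/20×39/77 = 117/1540
Sum = 208/1925

P(defect) = 208/1925 ≈ 10.81%


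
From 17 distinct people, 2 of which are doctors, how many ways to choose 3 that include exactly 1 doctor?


Choose 1 of the 2 doctors and 2 of the other 15 people:
C(2,1)×C(15,2) = 2×105 = 210

210


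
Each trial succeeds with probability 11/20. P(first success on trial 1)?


Geometric: P(X=1) = (1-p)^(k-1)×p = (9/20)^0×11/20 = 11/20

P(X=1) = 11/20 ≈ 55.00%


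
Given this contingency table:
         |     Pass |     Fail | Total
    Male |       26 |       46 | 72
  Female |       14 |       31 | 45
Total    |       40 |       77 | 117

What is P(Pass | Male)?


P(Pass | Male) = 26/(26+46) = 26/72 = 13/36

P(Pass|Male) = 13/36 ≈ 36.11%


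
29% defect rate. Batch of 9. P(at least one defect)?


P(all good) = (71/100)^9 = 45848500718449031/1000000000000000000
P(≥1 defect) = 954151499281550969/1000000000000000000

P = 954151499281550969/1000000000000000000 ≈ 95.42%


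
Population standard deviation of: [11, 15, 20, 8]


Mean = 54/4 = 27/2
  (11-27/2)²=25/4
  (15-27/2)²=9/4
  (20-27/2)²=169/4
  (8-27/2)²=121/4
Σ(x-μ)² = 81
σ² = 81/4

σ = √(81/4) ≈ 4.5000


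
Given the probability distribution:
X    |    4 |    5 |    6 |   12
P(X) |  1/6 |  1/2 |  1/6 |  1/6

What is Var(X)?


E[X] = 37/6
E[X²] = 271/6
Var(X) = E[X²] - (E[X])² = 271/6 - 1369/36 = 257/36

Var(X) = 257/36 ≈ 7.1389


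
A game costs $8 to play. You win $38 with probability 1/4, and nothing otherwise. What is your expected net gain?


E[gain] = (38-8)×1/4 + (-8)×3/4
= 15/2 - 6 = 3/2

Expected net gain = $3/2 ≈ $1.50


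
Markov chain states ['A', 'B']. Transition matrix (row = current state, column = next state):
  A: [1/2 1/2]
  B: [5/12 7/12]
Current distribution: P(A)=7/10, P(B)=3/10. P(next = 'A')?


P(next=A) = Σᵢ P(now=i)×P(i→A)
= 7/10×1/2 + 3/10×5/12
= 7/20 + 1/8 = 19/40

P = 19/40 ≈ 0.4750


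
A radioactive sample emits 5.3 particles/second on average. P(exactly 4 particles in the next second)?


Poisson(λ=5.3): P(X=4) = e^(-λ)×λ^k/k!
= e^(-5.3) × 5.3^4 / 4!
≈ 0.004991593907 × 789.0481 / 24 ≈ 0.164109

P(X=4) ≈ 0.164109 ≈ 16.41%


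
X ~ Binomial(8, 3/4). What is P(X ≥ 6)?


P(X ≥ 6) = Σ P(X=i) for i=6..8
P(X=6) = 5103/16384
P(X=7) = 2187/8192
P(X=8) = 6561/65536
Sum = 44469/65536

P(X ≥ 6) = 44469/65536 ≈ 67.85%


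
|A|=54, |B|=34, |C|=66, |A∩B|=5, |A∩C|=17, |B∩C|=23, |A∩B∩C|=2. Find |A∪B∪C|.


|A∪B∪C| = 54+34+66-5-17-23+2 = 111

|A∪B∪C| = 111


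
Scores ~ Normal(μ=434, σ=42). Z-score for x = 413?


z = (x - μ)/σ = (413 - 434)/42 = -0.5

z = -0.5


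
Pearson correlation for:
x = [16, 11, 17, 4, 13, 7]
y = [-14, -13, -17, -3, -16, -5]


n=6, Σx=68, Σy=-68, Σxy=-911, Σx²=900, Σy²=944
r = (6×(-911) - 68×(-68))/√((6×900 - 68²)(6×944 - (-68)²))
= -842/√(776×1040) = -842/√807040 ≈ -842/898.3541 ≈ -0.9373

r ≈ -0.9373


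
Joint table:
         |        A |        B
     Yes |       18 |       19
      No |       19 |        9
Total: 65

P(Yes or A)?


P(Yes∨A) = P(Yes) + P(A) - P(Yes∧A)
= (37 + 37 - 18)/65 = 56/65

P = 56/65 ≈ 86.15%


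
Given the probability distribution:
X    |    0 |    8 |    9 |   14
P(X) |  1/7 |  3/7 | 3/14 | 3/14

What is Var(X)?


E[X] = 117/14
E[X²] = 1215/14
Var(X) = E[X²] - (E[X])² = 1215/14 - 13689/196 = 3321/196

Var(X) = 3321/196 ≈ 16.9439


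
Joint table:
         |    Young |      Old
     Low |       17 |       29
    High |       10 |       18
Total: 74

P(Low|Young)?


P(Low|Young) = 17/(17+10) = 17/27

P = 17/27 ≈ 62.96%


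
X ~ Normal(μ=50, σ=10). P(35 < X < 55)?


z₁=(35-50)/10=-1.5, z₂=(55-50)/10=0.5
P = Φ(0.5) - Φ(-1.5) = 0.691462 - 0.066807 = 0.624655 ≈ 0.6247

P(35 < X < 55) ≈ 0.6247


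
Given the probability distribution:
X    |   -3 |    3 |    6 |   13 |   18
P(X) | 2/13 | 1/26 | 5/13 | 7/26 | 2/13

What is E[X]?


E[X] = Σ x·P(X=x)
= (-3)×(2/13) + (3)×(1/26) + (6)×(5/13) + (13)×(7/26) + (18)×(2/13)
= 107/13

E[X] = 107/13


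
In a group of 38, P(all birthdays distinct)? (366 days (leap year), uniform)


P(all different) = Π(366-i)/366 for i=0..37
= (366/366)×(365/366)×...×(329/366)
= 0.136703

P ≈ 0.1367 ≈ 13.67%


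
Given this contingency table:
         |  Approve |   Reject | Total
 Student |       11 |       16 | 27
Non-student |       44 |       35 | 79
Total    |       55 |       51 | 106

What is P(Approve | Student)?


P(Approve | Student) = 11/(11+16) = 11/27

P(Approve|Student) = 11/27 ≈ 40.74%


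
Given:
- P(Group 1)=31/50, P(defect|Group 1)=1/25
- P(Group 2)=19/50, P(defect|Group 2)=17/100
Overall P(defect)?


P(B) = Σ P(B|Aᵢ)×P(Aᵢ)
  1/25×31/50 = 31/1250
  17/100×19/50 = 323/5000
Sum = 447/5000

P(defect) = 447/5000 ≈ 8.94%


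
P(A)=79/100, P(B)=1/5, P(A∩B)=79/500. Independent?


P(A)×P(B) = 79/500
P(A∩B) = 79/500
Equal ✓ → Independent

Yes, independent


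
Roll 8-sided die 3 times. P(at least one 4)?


P(no 4)^3 = (7/8)^3 = 343/512
P(≥1) = 1 - 343/512 = 169/512

P = 169/512 ≈ 33.01%


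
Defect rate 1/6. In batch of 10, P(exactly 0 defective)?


Binomial: P(X=0) = C(10,0)×p^0×(1-p)^10
= 1 × 1 × 9765625/60466176 = 9765625/60466176

P(X=0) = 9765625/60466176 ≈ 16.15%


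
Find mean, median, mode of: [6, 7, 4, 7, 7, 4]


Sorted: [4, 4, 6, 7, 7, 7]
Mean = 35/6
Median = 13/2
Freq: {6: 1, 7: 3, 4: 2}
Mode: [7]

Mean=35/6, Median=13/2, Mode=7


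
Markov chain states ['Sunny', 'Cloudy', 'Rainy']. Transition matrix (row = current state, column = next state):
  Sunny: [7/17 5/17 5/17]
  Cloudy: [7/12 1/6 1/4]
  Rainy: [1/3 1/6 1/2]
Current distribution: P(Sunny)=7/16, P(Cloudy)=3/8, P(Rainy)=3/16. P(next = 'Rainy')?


P(next=Rainy) = Σᵢ P(now=i)×P(i→Rainy)
= 7/16×5/17 + 3/8×1/4 + 3/16×1/2
= 35/272 + 3/32 + 3/32 = 43/136

P = 43/136 ≈ 0.3162


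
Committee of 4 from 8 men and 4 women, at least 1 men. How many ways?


Count by #men:
  1M,3W: C(8,1)×C(4,3)=32
  2M,2W: C(8,2)×C(4,2)=168
  3M,1W: C(8,3)×C(4,1)=224
  4M,0W: C(8,4)×C(4,0)=70
Total = 494

494


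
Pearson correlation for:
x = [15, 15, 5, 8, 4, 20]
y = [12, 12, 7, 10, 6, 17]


n=6, Σx=67, Σy=64, Σxy=839, Σx²=955, Σy²=762
r = (6×839 - 67×64)/√((6×955 - 67²)(6×762 - 64²))
= 746/√(1241×476) = 746/√590716 ≈ 746/768.5805 ≈ 0.9706

r ≈ 0.9706


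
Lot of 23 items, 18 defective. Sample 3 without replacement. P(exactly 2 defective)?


Hypergeometric: C(18,2)×C(5,1)/C(23,3)
= 153×5/1771 = 765/1771

P(X=2) = 765/1771 ≈ 43.20%


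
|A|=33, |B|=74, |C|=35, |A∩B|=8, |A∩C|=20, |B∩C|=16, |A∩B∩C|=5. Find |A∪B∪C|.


|A∪B∪C| = 33+74+35-8-20-16+5 = 103

|A∪B∪C| = 103
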